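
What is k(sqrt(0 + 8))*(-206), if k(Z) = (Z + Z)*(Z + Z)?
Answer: -6592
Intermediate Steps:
k(Z) = 4*Z**2 (k(Z) = (2*Z)*(2*Z) = 4*Z**2)
k(sqrt(0 + 8))*(-206) = (4*(sqrt(0 + 8))**2)*(-206) = (4*(sqrt(8))**2)*(-206) = (4*(2*sqrt(2))**2)*(-206) = (4*8)*(-206) = 32*(-206) = -6592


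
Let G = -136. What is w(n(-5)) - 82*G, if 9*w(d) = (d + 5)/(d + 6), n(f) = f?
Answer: 11152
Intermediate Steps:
w(d) = (5 + d)/(9*(6 + d)) (w(d) = ((d + 5)/(d + 6))/9 = ((5 + d)/(6 + d))/9 = (5 + d)/(9*(6 + d)))
w(n(-5)) - 82*G = (5 - 5)/(9*(6 - 5)) - 82*(-136) = (⅑)*0/1 + 11152 = (⅑)*1*0 + 11152 = 0 + 11152 = 11152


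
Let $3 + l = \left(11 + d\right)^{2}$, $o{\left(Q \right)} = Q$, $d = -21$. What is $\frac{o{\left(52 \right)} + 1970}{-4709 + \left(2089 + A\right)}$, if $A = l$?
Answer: $- \frac{674}{841} \approx -0.80143$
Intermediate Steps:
$l = 97$ ($l = -3 + \left(11 - 21\right)^{2} = -3 + \left(-10\right)^{2} = -3 + 100 = 97$)
$A = 97$
$\frac{o{\left(52 \right)} + 1970}{-4709 + \left(2089 + A\right)} = \frac{52 + 1970}{-4709 + \left(2089 + 97\right)} = \frac{2022}{-4709 + 2186} = \frac{2022}{-2523} = 2022 \left(- \frac{1}{2523}\right) = - \frac{674}{841}$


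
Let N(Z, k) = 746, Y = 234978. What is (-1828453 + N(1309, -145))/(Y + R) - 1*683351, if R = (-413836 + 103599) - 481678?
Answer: -380581628180/556937 ≈ -6.8335e+5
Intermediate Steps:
R = -791915 (R = -310237 - 481678 = -791915)
(-1828453 + N(1309, -145))/(Y + R) - 1*683351 = (-1828453 + 746)/(234978 - 791915) - 1*683351 = -1827707/(-556937) - 683351 = -1827707*(-1/556937) - 683351 = 1827707/556937 - 683351 = -380581628180/556937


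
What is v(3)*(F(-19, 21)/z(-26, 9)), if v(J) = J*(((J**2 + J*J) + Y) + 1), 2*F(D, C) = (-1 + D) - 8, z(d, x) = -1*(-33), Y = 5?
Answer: -336/11 ≈ -30.545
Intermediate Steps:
z(d, x) = 33
F(D, C) = -9/2 + D/2 (F(D, C) = ((-1 + D) - 8)/2 = (-9 + D)/2 = -9/2 + D/2)
v(J) = J*(6 + 2*J**2) (v(J) = J*(((J**2 + J*J) + 5) + 1) = J*(((J**2 + J**2) + 5) + 1) = J*((2*J**2 + 5) + 1) = J*((5 + 2*J**2) + 1) = J*(6 + 2*J**2))
v(3)*(F(-19, 21)/z(-26, 9)) = (2*3*(3 + 3**2))*((-9/2 + (1/2)*(-19))/33) = (2*3*(3 + 9))*((-9/2 - 19/2)*(1/33)) = (2*3*12)*(-14*1/33) = 72*(-14/33) = -336/11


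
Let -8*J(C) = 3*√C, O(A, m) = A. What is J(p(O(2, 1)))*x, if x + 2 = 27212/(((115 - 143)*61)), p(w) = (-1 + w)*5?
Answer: 22971*√5/3416 ≈ 15.037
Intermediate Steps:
p(w) = -5 + 5*w
J(C) = -3*√C/8
x = -7657/427 (x = -2 + 27212/(((115 - 143)*61)) = -2 + 27212/((-28*61)) = -2 + 27212/(-1708) = -2 + 27212*(-1/1708) = -2 - 6803/427 = -7657/427 ≈ -17.932)
J(p(O(2, 1)))*x = -3*√(-5 + 5*2)/8*(-7657/427) = -3*√(-5 + 10)/8*(-7657/427) = -3*√5/8*(-7657/427) = 22971*√5/3416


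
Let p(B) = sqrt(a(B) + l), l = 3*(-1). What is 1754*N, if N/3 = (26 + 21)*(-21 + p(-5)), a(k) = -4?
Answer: -5193594 + 247314*I*sqrt(7) ≈ -5.1936e+6 + 6.5433e+5*I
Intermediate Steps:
l = -3
p(B) = I*sqrt(7) (p(B) = sqrt(-4 - 3) = sqrt(-7) = I*sqrt(7))
N = -2961 + 141*I*sqrt(7) (N = 3*((26 + 21)*(-21 + I*sqrt(7))) = 3*(47*(-21 + I*sqrt(7))) = 3*(-987 + 47*I*sqrt(7)) = -2961 + 141*I*sqrt(7) ≈ -2961.0 + 373.05*I)
1754*N = 1754*(-2961 + 141*I*sqrt(7)) = -5193594 + 247314*I*sqrt(7)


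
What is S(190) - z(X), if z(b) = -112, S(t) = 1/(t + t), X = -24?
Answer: 42561/380 ≈ 112.00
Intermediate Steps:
S(t) = 1/(2*t)
S(190) - z(X) = (1/2)/190 - 1*(-112) = (1/2)*(1/190) + 112 = 1/380 + 112 = 42561/380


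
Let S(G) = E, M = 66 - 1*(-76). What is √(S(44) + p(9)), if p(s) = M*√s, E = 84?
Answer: √510 ≈ 22.583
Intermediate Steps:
M = 142 (M = 66 + 76 = 142)
S(G) = 84
p(s) = 142*√s
√(S(44) + p(9)) = √(84 + 142*√9) = √(84 + 142*3) = √(84 + 426) = √510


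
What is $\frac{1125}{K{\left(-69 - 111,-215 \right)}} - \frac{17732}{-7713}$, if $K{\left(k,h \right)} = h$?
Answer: $- \frac{972949}{331659} \approx -2.9336$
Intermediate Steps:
$\frac{1125}{K{\left(-69 - 111,-215 \right)}} - \frac{17732}{-7713} = \frac{1125}{-215} - \frac{17732}{-7713} = 1125 \left(- \frac{1}{215}\right) - - \frac{17732}{7713} = - \frac{225}{43} + \frac{17732}{7713} = - \frac{972949}{331659}$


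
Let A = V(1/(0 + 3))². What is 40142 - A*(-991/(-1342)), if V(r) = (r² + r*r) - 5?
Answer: 4361683325/108702 ≈ 40125.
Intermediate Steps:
V(r) = -5 + 2*r² (V(r) = (r² + r²) - 5 = 2*r² - 5 = -5 + 2*r²)
A = 1849/81 (A = (-5 + 2*(1/(0 + 3))²)² = (-5 + 2*(1/3)²)² = (-5 + 2*(⅓)²)² = (-5 + 2*(⅑))² = (-5 + 2/9)² = (-43/9)² = 1849/81 ≈ 22.827)
40142 - A*(-991/(-1342)) = 40142 - 1849*(-991/(-1342))/81 = 40142 - 1849*(-991*(-1/1342))/81 = 40142 - 1849*991/(81*1342) = 40142 - 1*1832359/108702 = 40142 - 1832359/108702 = 4361683325/108702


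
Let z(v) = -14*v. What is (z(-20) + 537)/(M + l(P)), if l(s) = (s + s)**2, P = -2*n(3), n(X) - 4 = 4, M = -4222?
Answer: -817/3198 ≈ -0.25547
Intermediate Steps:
n(X) = 8 (n(X) = 4 + 4 = 8)
P = -16 (P = -2*8 = -16)
l(s) = 4*s**2 (l(s) = (2*s)**2 = 4*s**2)
(z(-20) + 537)/(M + l(P)) = (-14*(-20) + 537)/(-4222 + 4*(-16)**2) = (280 + 537)/(-4222 + 4*256) = 817/(-4222 + 1024) = 817/(-3198) = 817*(-1/3198) = -817/3198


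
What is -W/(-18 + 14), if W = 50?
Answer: 25/2 ≈ 12.500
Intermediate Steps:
-W/(-18 + 14) = -50/(-18 + 14) = -50/(-4) = -(-1)*50/4 = -1*(-25/2) = 25/2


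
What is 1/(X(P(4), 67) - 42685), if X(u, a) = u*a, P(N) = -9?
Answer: -1/43288 ≈ -2.3101e-5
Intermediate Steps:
X(u, a) = a*u
1/(X(P(4), 67) - 42685) = 1/(67*(-9) - 42685) = 1/(-603 - 42685) = 1/(-43288) = -1/43288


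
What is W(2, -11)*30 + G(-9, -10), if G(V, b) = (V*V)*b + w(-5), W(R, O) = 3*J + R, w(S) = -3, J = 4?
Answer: -393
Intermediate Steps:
W(R, O) = 12 + R (W(R, O) = 3*4 + R = 12 + R)
G(V, b) = -3 + b*V² (G(V, b) = (V*V)*b - 3 = V²*b - 3 = b*V² - 3 = -3 + b*V²)
W(2, -11)*30 + G(-9, -10) = (12 + 2)*30 + (-3 - 10*(-9)²) = 14*30 + (-3 - 10*81) = 420 + (-3 - 810) = 420 - 813 = -393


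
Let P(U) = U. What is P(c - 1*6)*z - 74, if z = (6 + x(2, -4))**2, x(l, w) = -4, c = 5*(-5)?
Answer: -198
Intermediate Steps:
c = -25
z = 4 (z = (6 - 4)**2 = 2**2 = 4)
P(c - 1*6)*z - 74 = (-25 - 1*6)*4 - 74 = (-25 - 6)*4 - 74 = -31*4 - 74 = -124 - 74 = -198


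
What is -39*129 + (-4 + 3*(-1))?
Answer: -5038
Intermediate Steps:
-39*129 + (-4 + 3*(-1)) = -5031 + (-4 - 3) = -5031 - 7 = -5038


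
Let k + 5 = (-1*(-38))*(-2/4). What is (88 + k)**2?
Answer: 4096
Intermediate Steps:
k = -24 (k = -5 + (-1*(-38))*(-2/4) = -5 + 38*(-2*1/4) = -5 + 38*(-1/2) = -5 - 19 = -24)
(88 + k)**2 = (88 - 24)**2 = 64**2 = 4096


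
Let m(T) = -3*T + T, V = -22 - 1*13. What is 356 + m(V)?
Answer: 426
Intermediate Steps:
V = -35 (V = -22 - 13 = -35)
m(T) = -2*T
356 + m(V) = 356 - 2*(-35) = 356 + 70 = 426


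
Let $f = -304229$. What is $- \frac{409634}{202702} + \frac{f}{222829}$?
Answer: $- \frac{76473080672}{22583941979} \approx -3.3862$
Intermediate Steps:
$- \frac{409634}{202702} + \frac{f}{222829} = - \frac{409634}{202702} - \frac{304229}{222829} = \left(-409634\right) \frac{1}{202702} - \frac{304229}{222829} = - \frac{204817}{101351} - \frac{304229}{222829} = - \frac{76473080672}{22583941979}$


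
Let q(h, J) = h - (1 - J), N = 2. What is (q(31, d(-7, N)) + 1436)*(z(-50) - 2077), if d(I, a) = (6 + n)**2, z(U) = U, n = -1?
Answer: -3171357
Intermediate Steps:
d(I, a) = 25 (d(I, a) = (6 - 1)**2 = 5**2 = 25)
q(h, J) = -1 + J + h (q(h, J) = h + (-1 + J) = -1 + J + h)
(q(31, d(-7, N)) + 1436)*(z(-50) - 2077) = ((-1 + 25 + 31) + 1436)*(-50 - 2077) = (55 + 1436)*(-2127) = 1491*(-2127) = -3171357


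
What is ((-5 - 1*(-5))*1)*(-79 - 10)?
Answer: 0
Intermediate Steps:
((-5 - 1*(-5))*1)*(-79 - 10) = ((-5 + 5)*1)*(-89) = (0*1)*(-89) = 0*(-89) = 0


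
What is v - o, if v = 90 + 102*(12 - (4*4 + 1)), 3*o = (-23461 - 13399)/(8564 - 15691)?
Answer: -9016880/21381 ≈ -421.72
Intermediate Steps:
o = 36860/21381 (o = ((-23461 - 13399)/(8564 - 15691))/3 = (-36860/(-7127))/3 = (-36860*(-1/7127))/3 = (⅓)*(36860/7127) = 36860/21381 ≈ 1.7240)
v = -420 (v = 90 + 102*(12 - (16 + 1)) = 90 + 102*(12 - 1*17) = 90 + 102*(12 - 17) = 90 + 102*(-5) = 90 - 510 = -420)
v - o = -420 - 1*36860/21381 = -420 - 36860/21381 = -9016880/21381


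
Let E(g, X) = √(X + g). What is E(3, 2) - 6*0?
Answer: √5 ≈ 2.2361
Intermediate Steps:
E(3, 2) - 6*0 = √(2 + 3) - 6*0 = √5 - 3*0 = √5 + 0 = √5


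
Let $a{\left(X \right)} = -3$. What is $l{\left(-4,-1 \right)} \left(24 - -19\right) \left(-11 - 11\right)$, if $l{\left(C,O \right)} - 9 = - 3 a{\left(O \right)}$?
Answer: $-17028$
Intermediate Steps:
$l{\left(C,O \right)} = 18$ ($l{\left(C,O \right)} = 9 - -9 = 9 + 9 = 18$)
$l{\left(-4,-1 \right)} \left(24 - -19\right) \left(-11 - 11\right) = 18 \left(24 - -19\right) \left(-11 - 11\right) = 18 \left(24 + 19\right) \left(-22\right) = 18 \cdot 43 \left(-22\right) = 774 \left(-22\right) = -17028$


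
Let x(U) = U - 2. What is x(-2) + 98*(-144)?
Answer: -14116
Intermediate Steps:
x(U) = -2 + U
x(-2) + 98*(-144) = (-2 - 2) + 98*(-144) = -4 - 14112 = -14116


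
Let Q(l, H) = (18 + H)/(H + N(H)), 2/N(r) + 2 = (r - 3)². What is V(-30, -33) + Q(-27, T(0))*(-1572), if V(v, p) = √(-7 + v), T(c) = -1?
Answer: 31178 + I*√37 ≈ 31178.0 + 6.0828*I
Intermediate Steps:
N(r) = 2/(-2 + (-3 + r)²) (N(r) = 2/(-2 + (r - 3)²) = 2/(-2 + (-3 + r)²))
Q(l, H) = (18 + H)/(H + 2/(-2 + (-3 + H)²))
V(-30, -33) + Q(-27, T(0))*(-1572) = √(-7 - 30) + ((-2 + (-3 - 1)²)*(18 - 1)/(2 - (-2 + (-3 - 1)²)))*(-1572) = √(-37) + ((-2 + (-4)²)*17/(2 - (-2 + (-4)²)))*(-1572) = I*√37 + ((-2 + 16)*17/(2 - (-2 + 16)))*(-1572) = I*√37 + (14*17/(2 - 1*14))*(-1572) = I*√37 + (14*17/(2 - 14))*(-1572) = I*√37 + (14*17/(-12))*(-1572) = I*√37 - 1/12*14*17*(-1572) = I*√37 - 119/6*(-1572) = I*√37 + 31178 = 31178 + I*√37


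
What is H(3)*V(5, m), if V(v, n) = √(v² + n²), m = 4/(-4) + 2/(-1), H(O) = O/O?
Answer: √34 ≈ 5.8309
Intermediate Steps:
H(O) = 1
m = -3 (m = 4*(-¼) + 2*(-1) = -1 - 2 = -3)
V(v, n) = √(n² + v²)
H(3)*V(5, m) = 1*√((-3)² + 5²) = 1*√(9 + 25) = 1*√34 = √34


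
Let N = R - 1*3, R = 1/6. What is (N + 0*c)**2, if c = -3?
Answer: 289/36 ≈ 8.0278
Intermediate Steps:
R = 1/6 (R = 1*(1/6) = 1/6 ≈ 0.16667)
N = -17/6 (N = 1/6 - 1*3 = 1/6 - 3 = -17/6 ≈ -2.8333)
(N + 0*c)**2 = (-17/6 + 0*(-3))**2 = (-17/6 + 0)**2 = (-17/6)**2 = 289/36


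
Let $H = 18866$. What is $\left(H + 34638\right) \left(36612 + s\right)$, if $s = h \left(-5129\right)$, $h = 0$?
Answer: $1958888448$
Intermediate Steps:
$s = 0$ ($s = 0 \left(-5129\right) = 0$)
$\left(H + 34638\right) \left(36612 + s\right) = \left(18866 + 34638\right) \left(36612 + 0\right) = 53504 \cdot 36612 = 1958888448$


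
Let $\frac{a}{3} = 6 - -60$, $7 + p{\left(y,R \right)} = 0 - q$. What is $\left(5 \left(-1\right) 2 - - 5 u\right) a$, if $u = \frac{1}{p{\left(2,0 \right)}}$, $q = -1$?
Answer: $-2145$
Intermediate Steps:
$p{\left(y,R \right)} = -6$ ($p{\left(y,R \right)} = -7 + \left(0 - -1\right) = -7 + \left(0 + 1\right) = -7 + 1 = -6$)
$u = - \frac{1}{6}$ ($u = \frac{1}{-6} = - \frac{1}{6} \approx -0.16667$)
$a = 198$ ($a = 3 \left(6 - -60\right) = 3 \left(6 + 60\right) = 3 \cdot 66 = 198$)
$\left(5 \left(-1\right) 2 - - 5 u\right) a = \left(5 \left(-1\right) 2 - \left(-5\right) \left(- \frac{1}{6}\right)\right) 198 = \left(\left(-5\right) 2 - \frac{5}{6}\right) 198 = \left(-10 - \frac{5}{6}\right) 198 = \left(- \frac{65}{6}\right) 198 = -2145$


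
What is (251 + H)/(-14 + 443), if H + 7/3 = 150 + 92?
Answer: 1472/1287 ≈ 1.1437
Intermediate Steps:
H = 719/3 (H = -7/3 + (150 + 92) = -7/3 + 242 = 719/3 ≈ 239.67)
(251 + H)/(-14 + 443) = (251 + 719/3)/(-14 + 443) = (1472/3)/429 = (1472/3)*(1/429) = 1472/1287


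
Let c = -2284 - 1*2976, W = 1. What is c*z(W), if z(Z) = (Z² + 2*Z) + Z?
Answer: -21040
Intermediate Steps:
z(Z) = Z² + 3*Z
c = -5260 (c = -2284 - 2976 = -5260)
c*z(W) = -5260*(3 + 1) = -5260*4 = -21040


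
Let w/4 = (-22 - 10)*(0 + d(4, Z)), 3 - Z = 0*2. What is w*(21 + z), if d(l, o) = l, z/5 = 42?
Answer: -118272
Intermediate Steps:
z = 210 (z = 5*42 = 210)
Z = 3 (Z = 3 - 0*2 = 3 - 1*0 = 3 + 0 = 3)
w = -512 (w = 4*((-22 - 10)*(0 + 4)) = 4*(-32*4) = 4*(-128) = -512)
w*(21 + z) = -512*(21 + 210) = -512*231 = -118272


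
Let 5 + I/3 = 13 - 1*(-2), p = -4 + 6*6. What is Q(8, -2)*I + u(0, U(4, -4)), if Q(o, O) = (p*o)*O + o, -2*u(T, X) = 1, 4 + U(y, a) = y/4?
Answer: -30241/2 ≈ -15121.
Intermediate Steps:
U(y, a) = -4 + y/4
u(T, X) = -1/2 (u(T, X) = -1/2*1 = -1/2)
p = 32 (p = -4 + 36 = 32)
I = 30 (I = -15 + 3*(13 - 1*(-2)) = -15 + 3*(13 + 2) = -15 + 3*15 = -15 + 45 = 30)
Q(o, O) = o + 32*O*o (Q(o, O) = (32*o)*O + o = 32*O*o + o = o + 32*O*o)
Q(8, -2)*I + u(0, U(4, -4)) = (8*(1 + 32*(-2)))*30 - 1/2 = (8*(1 - 64))*30 - 1/2 = (8*(-63))*30 - 1/2 = -504*30 - 1/2 = -15120 - 1/2 = -30241/2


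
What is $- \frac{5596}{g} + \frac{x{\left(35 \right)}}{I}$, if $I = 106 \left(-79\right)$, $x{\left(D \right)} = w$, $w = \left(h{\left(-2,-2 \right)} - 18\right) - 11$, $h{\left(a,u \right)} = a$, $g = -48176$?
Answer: $\frac{6044295}{50428228} \approx 0.11986$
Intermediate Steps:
$w = -31$ ($w = \left(-2 - 18\right) - 11 = -20 - 11 = -31$)
$x{\left(D \right)} = -31$
$I = -8374$
$- \frac{5596}{g} + \frac{x{\left(35 \right)}}{I} = - \frac{5596}{-48176} - \frac{31}{-8374} = \left(-5596\right) \left(- \frac{1}{48176}\right) - - \frac{31}{8374} = \frac{1399}{12044} + \frac{31}{8374} = \frac{6044295}{50428228}$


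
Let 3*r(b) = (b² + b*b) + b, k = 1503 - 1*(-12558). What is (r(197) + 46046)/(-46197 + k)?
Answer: -215953/96408 ≈ -2.2400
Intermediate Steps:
k = 14061 (k = 1503 + 12558 = 14061)
r(b) = b/3 + 2*b²/3 (r(b) = ((b² + b*b) + b)/3 = ((b² + b²) + b)/3 = (2*b² + b)/3 = (b + 2*b²)/3 = b/3 + 2*b²/3)
(r(197) + 46046)/(-46197 + k) = ((⅓)*197*(1 + 2*197) + 46046)/(-46197 + 14061) = ((⅓)*197*(1 + 394) + 46046)/(-32136) = ((⅓)*197*395 + 46046)*(-1/32136) = (77815/3 + 46046)*(-1/32136) = (215953/3)*(-1/32136) = -215953/96408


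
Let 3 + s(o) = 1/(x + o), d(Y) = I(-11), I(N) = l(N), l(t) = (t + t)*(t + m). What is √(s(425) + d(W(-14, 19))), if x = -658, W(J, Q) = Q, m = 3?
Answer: 2*√2347941/233 ≈ 13.153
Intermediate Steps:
l(t) = 2*t*(3 + t) (l(t) = (t + t)*(t + 3) = (2*t)*(3 + t) = 2*t*(3 + t))
I(N) = 2*N*(3 + N)
d(Y) = 176 (d(Y) = 2*(-11)*(3 - 11) = 2*(-11)*(-8) = 176)
s(o) = -3 + 1/(-658 + o)
√(s(425) + d(W(-14, 19))) = √((1975 - 3*425)/(-658 + 425) + 176) = √((1975 - 1275)/(-233) + 176) = √(-1/233*700 + 176) = √(-700/233 + 176) = √(40308/233) = 2*√2347941/233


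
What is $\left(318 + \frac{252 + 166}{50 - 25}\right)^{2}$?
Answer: $\frac{70023424}{625} \approx 1.1204 \cdot 10^{5}$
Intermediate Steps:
$\left(318 + \frac{252 + 166}{50 - 25}\right)^{2} = \left(318 + \frac{418}{25}\right)^{2} = \left(\frac{8368}{25}\right)^{2} = \frac{70023424}{625}$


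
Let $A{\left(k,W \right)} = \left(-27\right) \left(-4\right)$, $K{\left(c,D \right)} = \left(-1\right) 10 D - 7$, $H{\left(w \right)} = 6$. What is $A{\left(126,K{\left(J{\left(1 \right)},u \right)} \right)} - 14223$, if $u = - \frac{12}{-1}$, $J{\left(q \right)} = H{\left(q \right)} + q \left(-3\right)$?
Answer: $-14115$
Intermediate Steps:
$J{\left(q \right)} = 6 - 3 q$ ($J{\left(q \right)} = 6 + q \left(-3\right) = 6 - 3 q$)
$u = 12$ ($u = \left(-12\right) \left(-1\right) = 12$)
$K{\left(c,D \right)} = -7 - 10 D$ ($K{\left(c,D \right)} = - 10 D - 7 = -7 - 10 D$)
$A{\left(k,W \right)} = 108$
$A{\left(126,K{\left(J{\left(1 \right)},u \right)} \right)} - 14223 = 108 - 14223 = -14115$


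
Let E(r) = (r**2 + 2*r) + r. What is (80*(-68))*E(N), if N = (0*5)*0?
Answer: 0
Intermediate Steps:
N = 0 (N = 0*0 = 0)
E(r) = r**2 + 3*r
(80*(-68))*E(N) = (80*(-68))*(0*(3 + 0)) = -0*3 = -5440*0 = 0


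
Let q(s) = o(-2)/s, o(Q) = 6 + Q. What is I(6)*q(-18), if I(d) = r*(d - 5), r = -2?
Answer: 4/9 ≈ 0.44444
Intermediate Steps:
q(s) = 4/s (q(s) = (6 - 2)/s = 4/s)
I(d) = 10 - 2*d (I(d) = -2*(d - 5) = -2*(-5 + d) = 10 - 2*d)
I(6)*q(-18) = (10 - 2*6)*(4/(-18)) = (10 - 12)*(4*(-1/18)) = -2*(-2/9) = 4/9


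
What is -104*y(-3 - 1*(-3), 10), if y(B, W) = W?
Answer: -1040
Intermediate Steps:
-104*y(-3 - 1*(-3), 10) = -104*10 = -1040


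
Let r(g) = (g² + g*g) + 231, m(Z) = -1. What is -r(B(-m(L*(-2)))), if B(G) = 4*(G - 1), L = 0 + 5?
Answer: -231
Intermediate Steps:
L = 5
B(G) = -4 + 4*G (B(G) = 4*(-1 + G) = -4 + 4*G)
r(g) = 231 + 2*g² (r(g) = (g² + g²) + 231 = 2*g² + 231 = 231 + 2*g²)
-r(B(-m(L*(-2)))) = -(231 + 2*(-4 + 4*(-1*(-1)))²) = -(231 + 2*(-4 + 4*1)²) = -(231 + 2*(-4 + 4)²) = -(231 + 2*0²) = -(231 + 2*0) = -(231 + 0) = -1*231 = -231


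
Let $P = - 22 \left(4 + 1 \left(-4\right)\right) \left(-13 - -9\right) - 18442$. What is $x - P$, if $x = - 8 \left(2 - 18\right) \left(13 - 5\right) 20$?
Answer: $38922$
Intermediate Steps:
$x = 20480$ ($x = - 8 \left(\left(-16\right) 8\right) 20 = \left(-8\right) \left(-128\right) 20 = 1024 \cdot 20 = 20480$)
$P = -18442$ ($P = - 22 \left(4 - 4\right) \left(-13 + 9\right) - 18442 = \left(-22\right) 0 \left(-4\right) - 18442 = 0 \left(-4\right) - 18442 = 0 - 18442 = -18442$)
$x - P = 20480 - -18442 = 20480 + 18442 = 38922$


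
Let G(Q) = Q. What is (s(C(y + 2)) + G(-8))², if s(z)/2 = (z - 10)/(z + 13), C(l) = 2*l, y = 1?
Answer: 25600/361 ≈ 70.914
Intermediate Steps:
s(z) = 2*(-10 + z)/(13 + z) (s(z) = 2*((z - 10)/(z + 13)) = 2*((-10 + z)/(13 + z)) = 2*(-10 + z)/(13 + z))
(s(C(y + 2)) + G(-8))² = (2*(-10 + 2*(1 + 2))/(13 + 2*(1 + 2)) - 8)² = (2*(-10 + 2*3)/(13 + 2*3) - 8)² = (2*(-10 + 6)/(13 + 6) - 8)² = (2*(-4)/19 - 8)² = (2*(1/19)*(-4) - 8)² = (-8/19 - 8)² = (-160/19)² = 25600/361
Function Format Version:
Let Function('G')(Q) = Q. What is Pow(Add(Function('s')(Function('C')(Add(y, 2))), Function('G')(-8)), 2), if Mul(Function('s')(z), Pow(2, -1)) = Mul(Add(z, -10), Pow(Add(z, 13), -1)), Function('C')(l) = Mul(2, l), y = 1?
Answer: Rational(25600, 361) ≈ 70.914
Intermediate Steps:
Function('s')(z) = Mul(2, Pow(Add(13, z), -1), Add(-10, z)) (Function('s')(z) = Mul(2, Mul(Add(z, -10), Pow(Add(z, 13), -1))) = Mul(2, Mul(Add(-10, z), Pow(Add(13, z), -1))) = Mul(2, Mul(Pow(Add(13, z), -1), Add(-10, z))) = Mul(2, Pow(Add(13, z), -1), Add(-10, z)))
Pow(Add(Function('s')(Function('C')(Add(y, 2))), Function('G')(-8)), 2) = Pow(Add(Mul(2, Pow(Add(13, Mul(2, Add(1, 2))), -1), Add(-10, Mul(2, Add(1, 2)))), -8), 2) = Pow(Add(Mul(2, Pow(Add(13, Mul(2, 3)), -1), Add(-10, Mul(2, 3))), -8), 2) = Pow(Add(Mul(2, Pow(Add(13, 6), -1), Add(-10, 6)), -8), 2) = Pow(Add(Mul(2, Pow(19, -1), -4), -8), 2) = Pow(Add(Mul(2, Rational(1, 19), -4), -8), 2) = Pow(Add(Rational(-8, 19), -8), 2) = Pow(Rational(-160, 19), 2) = Rational(25600, 361)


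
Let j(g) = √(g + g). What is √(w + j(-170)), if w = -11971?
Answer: √(-11971 + 2*I*√85) ≈ 0.0843 + 109.41*I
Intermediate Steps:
j(g) = √2*√g (j(g) = √(2*g) = √2*√g)
√(w + j(-170)) = √(-11971 + √2*√(-170)) = √(-11971 + √2*(I*√170)) = √(-11971 + 2*I*√85)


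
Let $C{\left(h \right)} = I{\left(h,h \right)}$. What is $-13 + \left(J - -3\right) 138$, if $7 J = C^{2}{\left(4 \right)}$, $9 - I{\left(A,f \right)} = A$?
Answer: $\frac{6257}{7} \approx 893.86$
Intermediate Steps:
$I{\left(A,f \right)} = 9 - A$
$C{\left(h \right)} = 9 - h$
$J = \frac{25}{7}$ ($J = \frac{\left(9 - 4\right)^{2}}{7} = \frac{5^{2}}{7} = \frac{1}{7} \cdot 25 = \frac{25}{7} \approx 3.5714$)
$-13 + \left(J - -3\right) 138 = -13 + \left(\frac{25}{7} - -3\right) 138 = -13 + \left(\frac{25}{7} + 3\right) 138 = -13 + \frac{46}{7} \cdot 138 = -13 + \frac{6348}{7} = \frac{6257}{7}$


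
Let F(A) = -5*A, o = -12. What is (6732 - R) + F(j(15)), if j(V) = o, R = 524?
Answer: 6268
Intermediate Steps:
j(V) = -12
(6732 - R) + F(j(15)) = (6732 - 1*524) - 5*(-12) = (6732 - 524) + 60 = 6208 + 60 = 6268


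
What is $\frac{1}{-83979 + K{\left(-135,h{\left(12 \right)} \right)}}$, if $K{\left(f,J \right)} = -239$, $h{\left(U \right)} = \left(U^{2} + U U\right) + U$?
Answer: $- \frac{1}{84218} \approx -1.1874 \cdot 10^{-5}$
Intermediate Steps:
$h{\left(U \right)} = U + 2 U^{2}$ ($h{\left(U \right)} = \left(U^{2} + U^{2}\right) + U = 2 U^{2} + U = U + 2 U^{2}$)
$\frac{1}{-83979 + K{\left(-135,h{\left(12 \right)} \right)}} = \frac{1}{-83979 - 239} = \frac{1}{-84218} = - \frac{1}{84218}$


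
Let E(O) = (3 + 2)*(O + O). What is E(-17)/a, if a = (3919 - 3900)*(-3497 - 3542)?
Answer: 170/133741 ≈ 0.0012711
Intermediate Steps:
E(O) = 10*O (E(O) = 5*(2*O) = 10*O)
a = -133741 (a = 19*(-7039) = -133741)
E(-17)/a = (10*(-17))/(-133741) = -170*(-1/133741) = 170/133741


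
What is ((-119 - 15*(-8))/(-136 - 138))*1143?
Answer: -1143/274 ≈ -4.1715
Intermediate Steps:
((-119 - 15*(-8))/(-136 - 138))*1143 = ((-119 + 120)/(-274))*1143 = (1*(-1/274))*1143 = -1/274*1143 = -1143/274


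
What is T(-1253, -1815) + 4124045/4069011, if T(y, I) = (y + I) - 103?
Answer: -12898709836/4069011 ≈ -3170.0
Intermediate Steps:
T(y, I) = -103 + I + y (T(y, I) = (I + y) - 103 = -103 + I + y)
T(-1253, -1815) + 4124045/4069011 = (-103 - 1815 - 1253) + 4124045/4069011 = -3171 + 4124045*(1/4069011) = -3171 + 4124045/4069011 = -12898709836/4069011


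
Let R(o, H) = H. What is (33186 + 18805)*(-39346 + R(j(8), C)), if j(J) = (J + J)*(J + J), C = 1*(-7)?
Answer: -2046001823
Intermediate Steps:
C = -7
j(J) = 4*J**2 (j(J) = (2*J)*(2*J) = 4*J**2)
(33186 + 18805)*(-39346 + R(j(8), C)) = (33186 + 18805)*(-39346 - 7) = 51991*(-39353) = -2046001823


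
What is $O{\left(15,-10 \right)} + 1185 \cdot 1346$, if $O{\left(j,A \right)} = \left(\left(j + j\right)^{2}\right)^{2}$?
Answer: $2405010$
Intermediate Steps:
$O{\left(j,A \right)} = 16 j^{4}$ ($O{\left(j,A \right)} = \left(\left(2 j\right)^{2}\right)^{2} = \left(4 j^{2}\right)^{2} = 16 j^{4}$)
$O{\left(15,-10 \right)} + 1185 \cdot 1346 = 16 \cdot 15^{4} + 1185 \cdot 1346 = 16 \cdot 50625 + 1595010 = 810000 + 1595010 = 2405010$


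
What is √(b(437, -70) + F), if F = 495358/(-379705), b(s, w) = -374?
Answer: 6*I*√1503051990465/379705 ≈ 19.373*I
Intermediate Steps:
F = -495358/379705 (F = 495358*(-1/379705) = -495358/379705 ≈ -1.3046)
√(b(437, -70) + F) = √(-374 - 495358/379705) = √(-142505028/379705) = 6*I*√1503051990465/379705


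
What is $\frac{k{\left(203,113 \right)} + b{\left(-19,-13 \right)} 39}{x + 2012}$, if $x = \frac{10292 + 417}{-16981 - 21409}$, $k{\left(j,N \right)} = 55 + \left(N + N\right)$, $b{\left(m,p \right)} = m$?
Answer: $- \frac{17659400}{77229971} \approx -0.22866$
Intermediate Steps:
$k{\left(j,N \right)} = 55 + 2 N$
$x = - \frac{10709}{38390}$ ($x = \frac{10709}{-38390} = 10709 \left(- \frac{1}{38390}\right) = - \frac{10709}{38390} \approx -0.27895$)
$\frac{k{\left(203,113 \right)} + b{\left(-19,-13 \right)} 39}{x + 2012} = \frac{\left(55 + 2 \cdot 113\right) - 741}{- \frac{10709}{38390} + 2012} = \frac{\left(55 + 226\right) - 741}{\frac{77229971}{38390}} = \left(281 - 741\right) \frac{38390}{77229971} = \left(-460\right) \frac{38390}{77229971} = - \frac{17659400}{77229971}$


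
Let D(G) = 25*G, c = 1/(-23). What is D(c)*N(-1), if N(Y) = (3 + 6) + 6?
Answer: -375/23 ≈ -16.304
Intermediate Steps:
c = -1/23 ≈ -0.043478
N(Y) = 15 (N(Y) = 9 + 6 = 15)
D(c)*N(-1) = (25*(-1/23))*15 = -25/23*15 = -375/23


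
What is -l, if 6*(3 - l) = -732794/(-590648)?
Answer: -4949435/1771944 ≈ -2.7932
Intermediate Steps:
l = 4949435/1771944 (l = 3 - (-366397)/(3*(-590648)) = 3 - (-366397)*(-1)/(3*590648) = 3 - ⅙*366397/295324 = 3 - 366397/1771944 = 4949435/1771944 ≈ 2.7932)
-l = -1*4949435/1771944 = -4949435/1771944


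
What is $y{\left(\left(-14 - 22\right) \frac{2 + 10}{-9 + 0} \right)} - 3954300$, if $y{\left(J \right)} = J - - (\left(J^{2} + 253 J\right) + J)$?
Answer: $-3939756$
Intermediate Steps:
$y{\left(J \right)} = J^{2} + 255 J$ ($y{\left(J \right)} = J - - (J^{2} + 254 J) = J - \left(- J^{2} - 254 J\right) = J + \left(J^{2} + 254 J\right) = J^{2} + 255 J$)
$y{\left(\left(-14 - 22\right) \frac{2 + 10}{-9 + 0} \right)} - 3954300 = \left(-14 - 22\right) \frac{2 + 10}{-9 + 0} \left(255 + \left(-14 - 22\right) \frac{2 + 10}{-9 + 0}\right) - 3954300 = - 36 \frac{12}{-9} \left(255 - 36 \frac{12}{-9}\right) - 3954300 = - 36 \cdot 12 \left(- \frac{1}{9}\right) \left(255 - 36 \cdot 12 \left(- \frac{1}{9}\right)\right) - 3954300 = \left(-36\right) \left(- \frac{4}{3}\right) \left(255 - -48\right) - 3954300 = 48 \left(255 + 48\right) - 3954300 = 48 \cdot 303 - 3954300 = 14544 - 3954300 = -3939756$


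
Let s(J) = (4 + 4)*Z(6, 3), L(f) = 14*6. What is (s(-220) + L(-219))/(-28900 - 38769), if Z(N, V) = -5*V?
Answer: 36/67669 ≈ 0.00053200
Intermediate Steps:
L(f) = 84
s(J) = -120 (s(J) = (4 + 4)*(-5*3) = 8*(-15) = -120)
(s(-220) + L(-219))/(-28900 - 38769) = (-120 + 84)/(-28900 - 38769) = -36/(-67669) = -36*(-1/67669) = 36/67669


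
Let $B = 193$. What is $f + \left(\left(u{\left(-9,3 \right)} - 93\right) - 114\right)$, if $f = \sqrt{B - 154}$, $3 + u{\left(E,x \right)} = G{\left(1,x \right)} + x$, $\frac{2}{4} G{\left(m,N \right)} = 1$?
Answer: $-205 + \sqrt{39} \approx -198.75$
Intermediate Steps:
$G{\left(m,N \right)} = 2$ ($G{\left(m,N \right)} = 2 \cdot 1 = 2$)
$u{\left(E,x \right)} = -1 + x$ ($u{\left(E,x \right)} = -3 + \left(2 + x\right) = -1 + x$)
$f = \sqrt{39}$ ($f = \sqrt{193 - 154} = \sqrt{39} \approx 6.245$)
$f + \left(\left(u{\left(-9,3 \right)} - 93\right) - 114\right) = \sqrt{39} + \left(\left(\left(-1 + 3\right) - 93\right) - 114\right) = \sqrt{39} + \left(\left(2 - 93\right) - 114\right) = \sqrt{39} - 205 = -205 + \sqrt{39}$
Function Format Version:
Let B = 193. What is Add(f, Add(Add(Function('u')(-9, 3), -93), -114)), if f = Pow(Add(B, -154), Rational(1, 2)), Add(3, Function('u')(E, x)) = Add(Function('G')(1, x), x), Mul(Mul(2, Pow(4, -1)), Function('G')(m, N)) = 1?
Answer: Add(-205, Pow(39, Rational(1, 2))) ≈ -198.75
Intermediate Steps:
Function('G')(m, N) = 2 (Function('G')(m, N) = Mul(2, 1) = 2)
Function('u')(E, x) = Add(-1, x) (Function('u')(E, x) = Add(-3, Add(2, x)) = Add(-1, x))
f = Pow(39, Rational(1, 2)) (f = Pow(Add(193, -154), Rational(1, 2)) = Pow(39, Rational(1, 2)) ≈ 6.2450)
Add(f, Add(Add(Function('u')(-9, 3), -93), -114)) = Add(Pow(39, Rational(1, 2)), Add(Add(Add(-1, 3), -93), -114)) = Add(Pow(39, Rational(1, 2)), Add(Add(2, -93), -114)) = Add(Pow(39, Rational(1, 2)), Add(-91, -114)) = Add(Pow(39, Rational(1, 2)), -205) = Add(-205, Pow(39, Rational(1, 2)))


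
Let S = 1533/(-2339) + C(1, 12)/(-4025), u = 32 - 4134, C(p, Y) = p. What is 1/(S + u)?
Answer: -9414475/38624349114 ≈ -0.00024374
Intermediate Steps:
u = -4102
S = -6172664/9414475 (S = 1533/(-2339) + 1/(-4025) = 1533*(-1/2339) + 1*(-1/4025) = -1533/2339 - 1/4025 = -6172664/9414475 ≈ -0.65566)
1/(S + u) = 1/(-6172664/9414475 - 4102) = 1/(-38624349114/9414475) = -9414475/38624349114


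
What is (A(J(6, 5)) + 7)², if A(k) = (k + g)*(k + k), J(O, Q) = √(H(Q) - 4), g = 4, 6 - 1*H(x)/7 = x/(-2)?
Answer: 17476 + 944*√222 ≈ 31541.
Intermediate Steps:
H(x) = 42 + 7*x/2 (H(x) = 42 - 7*x/(-2) = 42 - 7*x*(-1)/2 = 42 - (-7)*x/2 = 42 + 7*x/2)
J(O, Q) = √(38 + 7*Q/2) (J(O, Q) = √((42 + 7*Q/2) - 4) = √(38 + 7*Q/2))
A(k) = 2*k*(4 + k) (A(k) = (k + 4)*(k + k) = (4 + k)*(2*k) = 2*k*(4 + k))
(A(J(6, 5)) + 7)² = (2*(√(152 + 14*5)/2)*(4 + √(152 + 14*5)/2) + 7)² = (2*(√(152 + 70)/2)*(4 + √(152 + 70)/2) + 7)² = (2*(√222/2)*(4 + √222/2) + 7)² = (√222*(4 + √222/2) + 7)² = (7 + √222*(4 + √222/2))²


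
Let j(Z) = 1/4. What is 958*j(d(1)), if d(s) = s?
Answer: 479/2 ≈ 239.50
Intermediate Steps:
j(Z) = ¼
958*j(d(1)) = 958*(¼) = 479/2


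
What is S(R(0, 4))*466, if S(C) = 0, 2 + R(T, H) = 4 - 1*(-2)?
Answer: 0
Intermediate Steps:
R(T, H) = 4 (R(T, H) = -2 + (4 - 1*(-2)) = -2 + (4 + 2) = -2 + 6 = 4)
S(R(0, 4))*466 = 0*466 = 0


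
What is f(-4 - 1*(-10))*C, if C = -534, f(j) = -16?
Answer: 8544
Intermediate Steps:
f(-4 - 1*(-10))*C = -16*(-534) = 8544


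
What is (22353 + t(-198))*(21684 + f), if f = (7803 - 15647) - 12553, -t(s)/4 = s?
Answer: 29787615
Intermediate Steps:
t(s) = -4*s
f = -20397 (f = -7844 - 12553 = -20397)
(22353 + t(-198))*(21684 + f) = (22353 - 4*(-198))*(21684 - 20397) = (22353 + 792)*1287 = 23145*1287 = 29787615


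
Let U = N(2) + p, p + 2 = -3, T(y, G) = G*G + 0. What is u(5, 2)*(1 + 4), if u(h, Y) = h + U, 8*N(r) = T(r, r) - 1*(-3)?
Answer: 35/8 ≈ 4.3750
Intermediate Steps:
T(y, G) = G² (T(y, G) = G² + 0 = G²)
p = -5 (p = -2 - 3 = -5)
N(r) = 3/8 + r²/8 (N(r) = (r² - 1*(-3))/8 = (r² + 3)/8 = (3 + r²)/8 = 3/8 + r²/8)
U = -33/8 (U = (3/8 + (⅛)*2²) - 5 = (3/8 + (⅛)*4) - 5 = (3/8 + ½) - 5 = 7/8 - 5 = -33/8 ≈ -4.1250)
u(h, Y) = -33/8 + h (u(h, Y) = h - 33/8 = -33/8 + h)
u(5, 2)*(1 + 4) = (-33/8 + 5)*(1 + 4) = (7/8)*5 = 35/8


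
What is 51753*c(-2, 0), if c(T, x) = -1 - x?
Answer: -51753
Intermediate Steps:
51753*c(-2, 0) = 51753*(-1 - 1*0) = 51753*(-1 + 0) = 51753*(-1) = -51753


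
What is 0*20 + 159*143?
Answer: 22737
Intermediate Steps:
0*20 + 159*143 = 0 + 22737 = 22737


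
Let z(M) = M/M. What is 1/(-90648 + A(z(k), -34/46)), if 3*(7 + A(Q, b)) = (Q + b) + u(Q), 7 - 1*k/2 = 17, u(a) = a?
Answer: -69/6255166 ≈ -1.1031e-5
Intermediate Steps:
k = -20 (k = 14 - 2*17 = 14 - 34 = -20)
z(M) = 1
A(Q, b) = -7 + b/3 + 2*Q/3 (A(Q, b) = -7 + ((Q + b) + Q)/3 = -7 + (b + 2*Q)/3 = -7 + (b/3 + 2*Q/3) = -7 + b/3 + 2*Q/3)
1/(-90648 + A(z(k), -34/46)) = 1/(-90648 + (-7 + (-34/46)/3 + (2/3)*1)) = 1/(-90648 + (-7 + (-34*1/46)/3 + 2/3)) = 1/(-90648 + (-7 + (1/3)*(-17/23) + 2/3)) = 1/(-90648 + (-7 - 17/69 + 2/3)) = 1/(-90648 - 454/69) = 1/(-6255166/69) = -69/6255166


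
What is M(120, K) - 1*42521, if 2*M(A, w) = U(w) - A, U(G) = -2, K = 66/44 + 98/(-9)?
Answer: -42582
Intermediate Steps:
K = -169/18 (K = 66*(1/44) + 98*(-1/9) = 3/2 - 98/9 = -169/18 ≈ -9.3889)
M(A, w) = -1 - A/2 (M(A, w) = (-2 - A)/2 = -1 - A/2)
M(120, K) - 1*42521 = (-1 - 1/2*120) - 1*42521 = (-1 - 60) - 42521 = -61 - 42521 = -42582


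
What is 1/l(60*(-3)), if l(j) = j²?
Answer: 1/32400 ≈ 3.0864e-5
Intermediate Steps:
1/l(60*(-3)) = 1/((60*(-3))²) = 1/((-180)²) = 1/32400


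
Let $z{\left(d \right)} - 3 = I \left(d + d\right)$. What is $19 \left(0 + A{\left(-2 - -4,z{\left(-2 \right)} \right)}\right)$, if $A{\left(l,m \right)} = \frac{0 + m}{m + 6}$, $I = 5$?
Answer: $\frac{323}{11} \approx 29.364$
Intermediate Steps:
$z{\left(d \right)} = 3 + 10 d$ ($z{\left(d \right)} = 3 + 5 \left(d + d\right) = 3 + 5 \cdot 2 d = 3 + 10 d$)
$A{\left(l,m \right)} = \frac{m}{6 + m}$
$19 \left(0 + A{\left(-2 - -4,z{\left(-2 \right)} \right)}\right) = 19 \left(0 + \frac{3 + 10 \left(-2\right)}{6 + \left(3 + 10 \left(-2\right)\right)}\right) = 19 \left(0 + \frac{3 - 20}{6 + \left(3 - 20\right)}\right) = 19 \left(0 - \frac{17}{6 - 17}\right) = 19 \left(0 - \frac{17}{-11}\right) = 19 \left(0 - - \frac{17}{11}\right) = 19 \left(0 + \frac{17}{11}\right) = 19 \cdot \frac{17}{11} = \frac{323}{11}$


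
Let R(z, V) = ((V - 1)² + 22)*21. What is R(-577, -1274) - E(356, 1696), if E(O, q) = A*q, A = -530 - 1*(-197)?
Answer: 34703355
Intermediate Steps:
A = -333 (A = -530 + 197 = -333)
E(O, q) = -333*q
R(z, V) = 462 + 21*(-1 + V)² (R(z, V) = ((-1 + V)² + 22)*21 = (22 + (-1 + V)²)*21 = 462 + 21*(-1 + V)²)
R(-577, -1274) - E(356, 1696) = (462 + 21*(-1 - 1274)²) - (-333)*1696 = (462 + 21*(-1275)²) - 1*(-564768) = (462 + 21*1625625) + 564768 = (462 + 34138125) + 564768 = 34138587 + 564768 = 34703355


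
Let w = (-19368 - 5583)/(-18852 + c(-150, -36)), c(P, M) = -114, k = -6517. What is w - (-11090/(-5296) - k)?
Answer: -54555943613/8370328 ≈ -6517.8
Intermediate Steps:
w = 8317/6322 (w = (-19368 - 5583)/(-18852 - 114) = -24951/(-18966) = -24951*(-1/18966) = 8317/6322 ≈ 1.3156)
w - (-11090/(-5296) - k) = 8317/6322 - (-11090/(-5296) - 1*(-6517)) = 8317/6322 - (-11090*(-1/5296) + 6517) = 8317/6322 - (5545/2648 + 6517) = 8317/6322 - 1*17262561/2648 = 8317/6322 - 17262561/2648 = -54555943613/8370328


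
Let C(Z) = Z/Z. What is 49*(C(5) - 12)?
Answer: -539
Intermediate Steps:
C(Z) = 1
49*(C(5) - 12) = 49*(1 - 12) = 49*(-11) = -539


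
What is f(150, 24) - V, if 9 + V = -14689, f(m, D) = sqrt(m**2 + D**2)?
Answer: 14698 + 6*sqrt(641) ≈ 14850.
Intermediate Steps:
f(m, D) = sqrt(D**2 + m**2)
V = -14698 (V = -9 - 14689 = -14698)
f(150, 24) - V = sqrt(24**2 + 150**2) - 1*(-14698) = sqrt(576 + 22500) + 14698 = sqrt(23076) + 14698 = 6*sqrt(641) + 14698 = 14698 + 6*sqrt(641)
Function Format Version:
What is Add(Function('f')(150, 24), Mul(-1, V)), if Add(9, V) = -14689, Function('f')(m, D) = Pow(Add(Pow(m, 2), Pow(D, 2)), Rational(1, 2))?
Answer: Add(14698, Mul(6, Pow(641, Rational(1, 2)))) ≈ 14850.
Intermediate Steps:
Function('f')(m, D) = Pow(Add(Pow(D, 2), Pow(m, 2)), Rational(1, 2))
V = -14698 (V = Add(-9, -14689) = -14698)
Add(Function('f')(150, 24), Mul(-1, V)) = Add(Pow(Add(Pow(24, 2), Pow(150, 2)), Rational(1, 2)), Mul(-1, -14698)) = Add(Pow(Add(576, 22500), Rational(1, 2)), 14698) = Add(Pow(23076, Rational(1, 2)), 14698) = Add(Mul(6, Pow(641, Rational(1, 2))), 14698) = Add(14698, Mul(6, Pow(641, Rational(1, 2))))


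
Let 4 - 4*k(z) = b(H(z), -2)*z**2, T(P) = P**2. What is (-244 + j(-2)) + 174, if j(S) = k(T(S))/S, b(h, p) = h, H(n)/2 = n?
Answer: -109/2 ≈ -54.500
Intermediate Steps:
H(n) = 2*n
k(z) = 1 - z**3/2 (k(z) = 1 - 2*z*z**2/4 = 1 - z**3/2)
j(S) = (1 - S**6/2)/S
(-244 + j(-2)) + 174 = (-244 + (1/2)*(2 - 1*(-2)**6)/(-2)) + 174 = (-244 + (1/2)*(-1/2)*(2 - 1*64)) + 174 = (-244 + (1/2)*(-1/2)*(2 - 64)) + 174 = (-244 + (1/2)*(-1/2)*(-62)) + 174 = (-244 + 31/2) + 174 = -457/2 + 174 = -109/2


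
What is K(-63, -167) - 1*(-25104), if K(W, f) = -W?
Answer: 25167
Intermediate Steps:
K(-63, -167) - 1*(-25104) = -1*(-63) - 1*(-25104) = 63 + 25104 = 25167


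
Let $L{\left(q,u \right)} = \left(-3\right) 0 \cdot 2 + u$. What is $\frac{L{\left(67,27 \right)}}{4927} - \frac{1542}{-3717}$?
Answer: $\frac{2565931}{6104553} \approx 0.42033$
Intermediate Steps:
$L{\left(q,u \right)} = u$ ($L{\left(q,u \right)} = 0 \cdot 2 + u = 0 + u = u$)
$\frac{L{\left(67,27 \right)}}{4927} - \frac{1542}{-3717} = \frac{27}{4927} - \frac{1542}{-3717} = 27 \cdot \frac{1}{4927} - - \frac{514}{1239} = \frac{27}{4927} + \frac{514}{1239} = \frac{2565931}{6104553}$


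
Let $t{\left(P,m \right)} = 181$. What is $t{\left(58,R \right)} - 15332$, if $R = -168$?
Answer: $-15151$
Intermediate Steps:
$t{\left(58,R \right)} - 15332 = 181 - 15332 = -15151$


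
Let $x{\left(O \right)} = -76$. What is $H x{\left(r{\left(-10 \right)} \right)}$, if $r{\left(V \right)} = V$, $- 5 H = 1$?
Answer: $\frac{76}{5} \approx 15.2$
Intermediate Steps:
$H = - \frac{1}{5}$ ($H = \left(- \frac{1}{5}\right) 1 = - \frac{1}{5} \approx -0.2$)
$H x{\left(r{\left(-10 \right)} \right)} = \left(- \frac{1}{5}\right) \left(-76\right) = \frac{76}{5}$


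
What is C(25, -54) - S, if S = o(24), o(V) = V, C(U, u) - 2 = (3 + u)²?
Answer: 2579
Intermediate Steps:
C(U, u) = 2 + (3 + u)²
S = 24
C(25, -54) - S = (2 + (3 - 54)²) - 1*24 = (2 + (-51)²) - 24 = (2 + 2601) - 24 = 2603 - 24 = 2579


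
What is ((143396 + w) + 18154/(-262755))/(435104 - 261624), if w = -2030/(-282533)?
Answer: 2661319573291477/3219656886458550 ≈ 0.82658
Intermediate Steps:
w = 2030/282533 (w = -2030*(-1/282533) = 2030/282533 ≈ 0.0071850)
((143396 + w) + 18154/(-262755))/(435104 - 261624) = ((143396 + 2030/282533) + 18154/(-262755))/(435104 - 261624) = (40514104098/282533 + 18154*(-1/262755))/173480 = (40514104098/282533 - 18154/262755)*(1/173480) = (10645278293165908/74236958415)*(1/173480) = 2661319573291477/3219656886458550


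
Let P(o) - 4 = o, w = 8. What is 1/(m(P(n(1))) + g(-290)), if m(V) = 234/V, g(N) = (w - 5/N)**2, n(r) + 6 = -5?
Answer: 23548/726399 ≈ 0.032417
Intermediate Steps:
n(r) = -11 (n(r) = -6 - 5 = -11)
P(o) = 4 + o
g(N) = (8 - 5/N)**2
1/(m(P(n(1))) + g(-290)) = 1/(234/(4 - 11) + (-5 + 8*(-290))**2/(-290)**2) = 1/(234/(-7) + (-5 - 2320)**2/84100) = 1/(234*(-1/7) + (1/84100)*(-2325)**2) = 1/(-234/7 + (1/84100)*5405625) = 1/(-234/7 + 216225/3364) = 1/(726399/23548) = 23548/726399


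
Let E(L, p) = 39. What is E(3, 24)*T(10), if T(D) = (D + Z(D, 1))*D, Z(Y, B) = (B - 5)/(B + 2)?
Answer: 3380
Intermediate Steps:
Z(Y, B) = (-5 + B)/(2 + B)
T(D) = D*(-4/3 + D) (T(D) = (D + (-5 + 1)/(2 + 1))*D = (D - 4/3)*D = (-4/3 + D)*D = D*(-4/3 + D))
E(3, 24)*T(10) = 39*((⅓)*10*(-4 + 3*10)) = 39*((⅓)*10*(-4 + 30)) = 39*((⅓)*10*26) = 39*(260/3) = 3380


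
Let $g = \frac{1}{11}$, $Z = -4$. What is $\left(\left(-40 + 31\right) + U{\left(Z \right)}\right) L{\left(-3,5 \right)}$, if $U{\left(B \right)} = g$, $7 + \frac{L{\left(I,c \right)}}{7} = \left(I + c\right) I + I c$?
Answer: $\frac{19208}{11} \approx 1746.2$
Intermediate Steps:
$L{\left(I,c \right)} = -49 + 7 I c + 7 I \left(I + c\right)$ ($L{\left(I,c \right)} = -49 + 7 \left(\left(I + c\right) I + I c\right) = -49 + 7 \left(I \left(I + c\right) + I c\right) = -49 + 7 \left(I c + I \left(I + c\right)\right) = -49 + \left(7 I c + 7 I \left(I + c\right)\right) = -49 + 7 I c + 7 I \left(I + c\right)$)
$g = \frac{1}{11} \approx 0.090909$
$U{\left(B \right)} = \frac{1}{11}$
$\left(\left(-40 + 31\right) + U{\left(Z \right)}\right) L{\left(-3,5 \right)} = \left(\left(-40 + 31\right) + \frac{1}{11}\right) \left(-49 + 7 \left(-3\right)^{2} + 14 \left(-3\right) 5\right) = \left(-9 + \frac{1}{11}\right) \left(-49 + 7 \cdot 9 - 210\right) = - \frac{98 \left(-49 + 63 - 210\right)}{11} = \left(- \frac{98}{11}\right) \left(-196\right) = \frac{19208}{11}$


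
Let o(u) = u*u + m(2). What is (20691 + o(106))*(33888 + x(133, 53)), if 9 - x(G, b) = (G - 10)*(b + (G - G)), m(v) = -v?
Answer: 874042650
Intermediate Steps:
x(G, b) = 9 - b*(-10 + G) (x(G, b) = 9 - (G - 10)*(b + (G - G)) = 9 - (-10 + G)*(b + 0) = 9 - (-10 + G)*b = 9 - b*(-10 + G))
o(u) = -2 + u² (o(u) = u*u - 1*2 = u² - 2 = -2 + u²)
(20691 + o(106))*(33888 + x(133, 53)) = (20691 + (-2 + 106²))*(33888 + (9 + 10*53 - 1*133*53)) = (20691 + (-2 + 11236))*(33888 + (9 + 530 - 7049)) = (20691 + 11234)*(33888 - 6510) = 31925*27378 = 874042650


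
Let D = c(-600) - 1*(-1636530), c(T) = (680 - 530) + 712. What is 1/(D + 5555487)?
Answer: 1/7192879 ≈ 1.3903e-7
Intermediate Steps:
c(T) = 862 (c(T) = 150 + 712 = 862)
D = 1637392 (D = 862 - 1*(-1636530) = 862 + 1636530 = 1637392)
1/(D + 5555487) = 1/(1637392 + 5555487) = 1/7192879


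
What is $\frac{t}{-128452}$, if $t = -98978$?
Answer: $\frac{49489}{64226} \approx 0.77055$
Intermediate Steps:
$\frac{t}{-128452} = - \frac{98978}{-128452} = \left(-98978\right) \left(- \frac{1}{128452}\right) = \frac{49489}{64226}$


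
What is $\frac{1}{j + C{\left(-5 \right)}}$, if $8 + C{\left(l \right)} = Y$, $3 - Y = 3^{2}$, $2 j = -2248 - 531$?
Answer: $- \frac{2}{2807} \approx -0.0007125$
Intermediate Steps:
$j = - \frac{2779}{2}$ ($j = \frac{-2248 - 531}{2} = \frac{1}{2} \left(-2779\right) = - \frac{2779}{2} \approx -1389.5$)
$Y = -6$ ($Y = 3 - 3^{2} = 3 - 9 = -6$)
$C{\left(l \right)} = -14$ ($C{\left(l \right)} = -8 - 6 = -14$)
$\frac{1}{j + C{\left(-5 \right)}} = \frac{1}{- \frac{2779}{2} - 14} = \frac{1}{- \frac{2807}{2}} = - \frac{2}{2807}$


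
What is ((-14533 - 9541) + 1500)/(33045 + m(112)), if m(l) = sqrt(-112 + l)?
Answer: -22574/33045 ≈ -0.68313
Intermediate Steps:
((-14533 - 9541) + 1500)/(33045 + m(112)) = ((-14533 - 9541) + 1500)/(33045 + sqrt(-112 + 112)) = (-24074 + 1500)/(33045 + sqrt(0)) = -22574/(33045 + 0) = -22574/33045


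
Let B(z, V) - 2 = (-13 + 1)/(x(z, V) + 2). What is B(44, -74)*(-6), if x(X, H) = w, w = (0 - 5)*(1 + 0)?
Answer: -36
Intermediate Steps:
w = -5 (w = -5*1 = -5)
x(X, H) = -5
B(z, V) = 6 (B(z, V) = 2 + (-13 + 1)/(-5 + 2) = 2 - 12/(-3) = 2 - 12*(-1/3) = 2 + 4 = 6)
B(44, -74)*(-6) = 6*(-6) = -36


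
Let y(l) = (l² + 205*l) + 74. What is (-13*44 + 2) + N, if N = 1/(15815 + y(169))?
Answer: -45084149/79095 ≈ -570.00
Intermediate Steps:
y(l) = 74 + l² + 205*l
N = 1/79095 (N = 1/(15815 + (74 + 169² + 205*169)) = 1/(15815 + (74 + 28561 + 34645)) = 1/(15815 + 63280) = 1/79095 ≈ 1.2643e-5)
(-13*44 + 2) + N = (-13*44 + 2) + 1/79095 = (-572 + 2) + 1/79095 = -570 + 1/79095 = -45084149/79095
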